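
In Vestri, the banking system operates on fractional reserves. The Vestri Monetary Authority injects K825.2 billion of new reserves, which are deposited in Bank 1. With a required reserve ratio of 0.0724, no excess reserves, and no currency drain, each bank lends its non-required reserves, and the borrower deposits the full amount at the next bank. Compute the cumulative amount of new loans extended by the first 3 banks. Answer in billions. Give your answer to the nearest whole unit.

K2134 billion

Bank i lends (1 − rr)^i of the original deposit: Bank 1 lends 825.2·0.9276 ≈ 765.4555, Bank 2 lends 825.2·0.9276² ≈ 710.0365, and so on.
Summing a geometric series: total = 825.2·[0.9276·(1 − 0.9276^3) / (1 − 0.9276)] ≈ 2134.1220 billion.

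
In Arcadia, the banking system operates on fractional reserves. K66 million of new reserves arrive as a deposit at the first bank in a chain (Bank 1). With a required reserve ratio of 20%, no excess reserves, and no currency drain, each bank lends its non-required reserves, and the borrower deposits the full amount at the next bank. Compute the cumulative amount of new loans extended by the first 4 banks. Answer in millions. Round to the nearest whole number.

K156 million

Bank i lends (1 − rr)^i of the original deposit: Bank 1 lends 66·0.8000 = 52.8000, Bank 2 lends 66·0.8000² = 42.2400, and so on.
Summing a geometric series: total = 66·[0.8000·(1 − 0.8000^4) / (1 − 0.8000)] = 155.8656 million.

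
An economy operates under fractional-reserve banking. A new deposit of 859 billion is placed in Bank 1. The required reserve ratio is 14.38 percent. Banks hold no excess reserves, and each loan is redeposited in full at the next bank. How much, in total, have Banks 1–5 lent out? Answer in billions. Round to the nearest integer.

2761 billion

Bank i lends (1 − rr)^i of the original deposit: Bank 1 lends 859·0.8562 = 735.4758, Bank 2 lends 859·0.8562² ≈ 629.7144, and so on.
Summing a geometric series: total = 859·[0.8562·(1 − 0.8562^5) / (1 − 0.8562)] ≈ 2761.2293 billion.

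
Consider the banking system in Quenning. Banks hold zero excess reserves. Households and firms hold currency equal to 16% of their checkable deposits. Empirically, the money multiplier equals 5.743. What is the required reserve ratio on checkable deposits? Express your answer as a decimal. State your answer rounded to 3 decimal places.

Using m = 5.743. Since m = (1 + c)/(c + rr + e), the denominator satisfies c + rr + e = (1 + c)/m = (1 + 0.16) / 5.743 ≈ 0.201985.
With c = 0.16 and e = 0, the required reserve ratio on checkable deposits is 0.201985 − 0.16 − 0 = 0.041985.

0.042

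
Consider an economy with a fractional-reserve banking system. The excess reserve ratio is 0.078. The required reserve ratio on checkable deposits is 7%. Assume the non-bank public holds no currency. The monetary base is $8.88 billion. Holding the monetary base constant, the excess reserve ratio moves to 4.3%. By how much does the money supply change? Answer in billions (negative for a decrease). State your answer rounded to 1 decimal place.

Initially m₁ = 1 / (0.07 + 0.078) ≈ 6.7568, so M₁ = 6.7568 × 8.88 ≈ 60.0004 billion.
After the change m₂ = 1 / (0.07 + 0.043) ≈ 8.8496, so M₂ = 8.8496 × 8.88 ≈ 78.5844 billion.
ΔM = M₂ − M₁ = 78.5844 − 60.0004 = 18.584 billion.

$18.6 billion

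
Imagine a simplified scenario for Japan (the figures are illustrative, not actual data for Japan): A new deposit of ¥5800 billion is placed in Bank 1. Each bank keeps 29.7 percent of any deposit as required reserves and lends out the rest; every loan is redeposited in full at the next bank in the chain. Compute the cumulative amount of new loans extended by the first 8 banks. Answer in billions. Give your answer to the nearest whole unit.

Bank i lends (1 − rr)^i of the original deposit: Bank 1 lends 5800·0.7030 = 4077.4000, Bank 2 lends 5800·0.7030² = 2866.4122, and so on.
Summing a geometric series: total = 5800·[0.7030·(1 − 0.7030^8) / (1 − 0.7030)] ≈ 12909.6467 billion.

¥12910 billion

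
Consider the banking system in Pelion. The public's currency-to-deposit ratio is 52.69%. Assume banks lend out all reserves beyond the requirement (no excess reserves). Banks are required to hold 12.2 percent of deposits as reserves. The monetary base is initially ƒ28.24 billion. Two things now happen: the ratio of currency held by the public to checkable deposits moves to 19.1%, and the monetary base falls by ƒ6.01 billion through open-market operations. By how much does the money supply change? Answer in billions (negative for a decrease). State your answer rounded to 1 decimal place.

Before: m₁ = (1 + 0.5269) / (0.122 + 0.5269) ≈ 2.3531, MB₁ = 28.24, so M₁ = 2.3531 × 28.24 ≈ 66.4515 billion.
After: m₂ = (1 + 0.191) / (0.122 + 0.191) ≈ 3.8051, MB₂ = 28.24 − 6.01 = 22.23, so M₂ = 3.8051 × 22.23 ≈ 84.5874 billion.
ΔM = M₂ − M₁ = 84.5874 − 66.4515 = 18.1359 billion.

ƒ18.1 billion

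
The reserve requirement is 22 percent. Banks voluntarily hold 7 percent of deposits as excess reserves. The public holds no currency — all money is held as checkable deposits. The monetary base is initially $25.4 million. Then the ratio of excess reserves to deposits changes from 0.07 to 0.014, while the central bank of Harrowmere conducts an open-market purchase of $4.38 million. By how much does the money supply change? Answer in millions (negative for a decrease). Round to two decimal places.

$39.68 million

Before: m₁ = 1 / (0.22 + 0.07) ≈ 3.44828, MB₁ = 25.4, so M₁ = 3.44828 × 25.4 ≈ 87.5863 million.
After: m₂ = 1 / (0.22 + 0.014) ≈ 4.27350, MB₂ = 25.4 + 4.38 = 29.78, so M₂ = 4.27350 × 29.78 ≈ 127.2648 million.
ΔM = M₂ − M₁ = 127.2648 − 87.5863 = 39.6785 million.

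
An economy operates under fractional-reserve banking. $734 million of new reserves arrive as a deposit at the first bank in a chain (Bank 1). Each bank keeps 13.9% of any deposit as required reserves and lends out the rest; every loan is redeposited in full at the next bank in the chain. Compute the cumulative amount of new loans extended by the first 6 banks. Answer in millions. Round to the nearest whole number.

$2694 million

Bank i lends (1 − rr)^i of the original deposit: Bank 1 lends 734·0.8610 = 631.9740, Bank 2 lends 734·0.8610² ≈ 544.1296, and so on.
Summing a geometric series: total = 734·[0.8610·(1 − 0.8610^6) / (1 − 0.8610)] ≈ 2694.3097 million.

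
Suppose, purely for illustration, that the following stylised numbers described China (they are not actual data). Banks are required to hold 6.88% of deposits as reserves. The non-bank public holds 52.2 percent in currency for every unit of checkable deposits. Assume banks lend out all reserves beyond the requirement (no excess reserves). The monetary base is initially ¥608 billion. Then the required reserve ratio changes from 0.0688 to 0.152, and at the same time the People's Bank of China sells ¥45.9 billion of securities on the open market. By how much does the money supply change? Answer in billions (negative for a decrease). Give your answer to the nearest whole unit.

Before: m₁ = (1 + 0.522) / (0.0688 + 0.522) ≈ 2.5762, MB₁ = 608, so M₁ = 2.5762 × 608 = 1566.3296 billion.
After: m₂ = (1 + 0.522) / (0.152 + 0.522) ≈ 2.2582, MB₂ = 608 − 45.9 = 562.1, so M₂ = 2.2582 × 562.1 ≈ 1269.3342 billion.
ΔM = M₂ − M₁ = 1269.3342 − 1566.3296 = -296.9954 billion.

-297 billion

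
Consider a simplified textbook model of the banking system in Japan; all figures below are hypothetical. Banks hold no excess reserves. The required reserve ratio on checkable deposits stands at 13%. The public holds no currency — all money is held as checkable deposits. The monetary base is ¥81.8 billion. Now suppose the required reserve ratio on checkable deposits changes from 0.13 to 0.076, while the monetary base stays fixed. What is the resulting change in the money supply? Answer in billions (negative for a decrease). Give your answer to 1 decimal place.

Initially m₁ = 1 / (0.13) ≈ 7.6923, so M₁ = 7.6923 × 81.8 ≈ 629.2301 billion.
After the change m₂ = 1 / (0.076) ≈ 13.1579, so M₂ = 13.1579 × 81.8 ≈ 1076.3162 billion.
ΔM = M₂ − M₁ = 1076.3162 − 629.2301 = 447.0861 billion.

¥447.1 billion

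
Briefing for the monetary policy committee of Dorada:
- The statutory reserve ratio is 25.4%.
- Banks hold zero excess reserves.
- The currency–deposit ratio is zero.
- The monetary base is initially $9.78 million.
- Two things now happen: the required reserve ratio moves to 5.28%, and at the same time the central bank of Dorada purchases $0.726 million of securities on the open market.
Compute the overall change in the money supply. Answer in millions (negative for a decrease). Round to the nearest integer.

Before: m₁ = 1 / (0.254) ≈ 3.9370, MB₁ = 9.78, so M₁ = 3.9370 × 9.78 ≈ 38.5039 million.
After: m₂ = 1 / (0.0528) ≈ 18.9394, MB₂ = 9.78 + 0.726 = 10.506, so M₂ = 18.9394 × 10.506 ≈ 198.9773 million.
ΔM = M₂ − M₁ = 198.9773 − 38.5039 = 160.4734 million.

$160 million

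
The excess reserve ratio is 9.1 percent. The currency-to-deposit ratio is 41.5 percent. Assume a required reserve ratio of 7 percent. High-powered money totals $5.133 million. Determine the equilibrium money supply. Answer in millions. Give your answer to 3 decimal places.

$12.610 million

The money multiplier is m = (1 + c) / (rr + e + c) = (1 + 0.415) / (0.07 + 0.091 + 0.415) ≈ 2.45660.
So M = m × MB = 2.45660 × 5.133 ≈ 12.6097 million.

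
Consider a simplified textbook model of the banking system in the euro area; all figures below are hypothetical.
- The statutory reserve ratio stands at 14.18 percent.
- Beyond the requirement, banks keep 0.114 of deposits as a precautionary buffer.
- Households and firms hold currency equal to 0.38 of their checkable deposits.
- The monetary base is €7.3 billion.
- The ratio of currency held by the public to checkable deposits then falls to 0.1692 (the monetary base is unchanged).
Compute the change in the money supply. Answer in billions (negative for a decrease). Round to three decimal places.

€4.238 billion

Initially m₁ = (1 + 0.38) / (0.1418 + 0.114 + 0.38) ≈ 2.17049, so M₁ = 2.17049 × 7.3 ≈ 15.8446 billion.
After the change m₂ = (1 + 0.1692) / (0.1418 + 0.114 + 0.1692) ≈ 2.75106, so M₂ = 2.75106 × 7.3 ≈ 20.0827 billion.
ΔM = M₂ − M₁ = 20.0827 − 15.8446 = 4.2381 billion.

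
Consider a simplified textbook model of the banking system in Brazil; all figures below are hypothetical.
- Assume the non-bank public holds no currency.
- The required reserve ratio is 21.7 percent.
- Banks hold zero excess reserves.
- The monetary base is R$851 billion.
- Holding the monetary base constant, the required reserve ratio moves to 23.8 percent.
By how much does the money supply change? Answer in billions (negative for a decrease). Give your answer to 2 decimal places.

Initially m₁ = 1 / (0.217) ≈ 4.608295, so M₁ = 4.608295 × 851 ≈ 3921.659 billion.
After the change m₂ = 1 / (0.238) ≈ 4.201681, so M₂ = 4.201681 × 851 ≈ 3575.6305 billion.
ΔM = M₂ − M₁ = 3575.6305 − 3921.659 = -346.0285 billion.

-346.03 billion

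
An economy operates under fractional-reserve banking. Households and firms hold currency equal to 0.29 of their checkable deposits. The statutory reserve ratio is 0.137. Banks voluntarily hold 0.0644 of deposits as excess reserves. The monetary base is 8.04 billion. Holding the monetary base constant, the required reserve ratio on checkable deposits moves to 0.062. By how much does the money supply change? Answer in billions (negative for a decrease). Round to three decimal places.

Initially m₁ = (1 + 0.29) / (0.137 + 0.0644 + 0.29) ≈ 2.62515, so M₁ = 2.62515 × 8.04 ≈ 21.1062 billion.
After the change m₂ = (1 + 0.29) / (0.062 + 0.0644 + 0.29) ≈ 3.09798, so M₂ = 3.09798 × 8.04 ≈ 24.9078 billion.
ΔM = M₂ − M₁ = 24.9078 − 21.1062 = 3.8016 billion.

3.802 billion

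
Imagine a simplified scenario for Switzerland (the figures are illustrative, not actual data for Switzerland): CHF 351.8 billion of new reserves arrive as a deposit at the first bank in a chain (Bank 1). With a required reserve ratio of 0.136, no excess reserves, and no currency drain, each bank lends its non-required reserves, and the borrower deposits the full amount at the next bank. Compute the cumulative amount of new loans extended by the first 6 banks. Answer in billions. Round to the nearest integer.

CHF 1305 billion

Bank i lends (1 − rr)^i of the original deposit: Bank 1 lends 351.8·0.8640 = 303.9552, Bank 2 lends 351.8·0.8640² ≈ 262.6173, and so on.
Summing a geometric series: total = 351.8·[0.8640·(1 − 0.8640^6) / (1 − 0.8640)] ≈ 1305.2427 billion.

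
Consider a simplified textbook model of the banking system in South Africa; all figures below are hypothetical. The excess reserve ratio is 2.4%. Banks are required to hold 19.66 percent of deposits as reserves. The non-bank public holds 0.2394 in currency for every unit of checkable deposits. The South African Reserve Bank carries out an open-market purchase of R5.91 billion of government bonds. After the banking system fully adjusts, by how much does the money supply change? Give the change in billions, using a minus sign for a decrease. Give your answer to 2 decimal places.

R15.92 billion

The money multiplier is m = (1 + c) / (rr + e + c) = (1 + 0.2394) / (0.1966 + 0.024 + 0.2394) ≈ 2.6943.
The purchase adds 5.91 billion of base, so ΔM = m × ΔMB = 2.6943 × (+5.91) ≈ 15.9233 billion.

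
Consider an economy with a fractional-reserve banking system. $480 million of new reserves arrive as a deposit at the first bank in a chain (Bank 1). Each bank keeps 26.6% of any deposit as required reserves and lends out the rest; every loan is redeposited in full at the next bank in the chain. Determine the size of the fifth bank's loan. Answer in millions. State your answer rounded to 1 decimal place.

Each bank lends a fraction (1 − rr) = 0.7340 of the deposit it receives, so Bank 5 receives 480·0.7340^4 and lends 480·0.7340^5 ≈ 102.2637 million.

$102.3 million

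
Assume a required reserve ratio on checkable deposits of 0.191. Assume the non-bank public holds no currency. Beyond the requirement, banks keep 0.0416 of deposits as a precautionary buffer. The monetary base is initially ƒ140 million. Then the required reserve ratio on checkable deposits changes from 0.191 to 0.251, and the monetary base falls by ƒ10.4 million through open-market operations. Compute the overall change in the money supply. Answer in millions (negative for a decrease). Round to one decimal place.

Before: m₁ = 1 / (0.191 + 0.0416) ≈ 4.29923, MB₁ = 140, so M₁ = 4.29923 × 140 = 601.8922 million.
After: m₂ = 1 / (0.251 + 0.0416) ≈ 3.41763, MB₂ = 140 − 10.4 = 129.6, so M₂ = 3.41763 × 129.6 ≈ 442.9248 million.
ΔM = M₂ − M₁ = 442.9248 − 601.8922 = -158.9674 million.

-159.0 million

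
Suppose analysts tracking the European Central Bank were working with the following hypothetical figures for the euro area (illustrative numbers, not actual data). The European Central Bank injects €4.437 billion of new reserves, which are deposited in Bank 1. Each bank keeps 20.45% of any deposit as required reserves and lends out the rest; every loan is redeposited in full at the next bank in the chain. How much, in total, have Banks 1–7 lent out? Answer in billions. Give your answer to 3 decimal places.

Bank i lends (1 − rr)^i of the original deposit: Bank 1 lends 4.437·0.7955 ≈ 3.5296, Bank 2 lends 4.437·0.7955² ≈ 2.8078, and so on.
Summing a geometric series: total = 4.437·[0.7955·(1 − 0.7955^7) / (1 − 0.7955)] ≈ 13.7803 billion.

€13.780 billion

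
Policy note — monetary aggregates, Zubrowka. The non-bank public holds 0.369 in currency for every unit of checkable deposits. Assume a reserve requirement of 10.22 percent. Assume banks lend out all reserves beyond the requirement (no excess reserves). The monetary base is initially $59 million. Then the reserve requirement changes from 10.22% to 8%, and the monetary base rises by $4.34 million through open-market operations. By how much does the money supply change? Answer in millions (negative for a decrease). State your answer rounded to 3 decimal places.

$21.708 million

Before: m₁ = (1 + 0.369) / (0.1022 + 0.369) ≈ 2.905348, MB₁ = 59, so M₁ = 2.905348 × 59 ≈ 171.4155 million.
After: m₂ = (1 + 0.369) / (0.08 + 0.369) ≈ 3.048998, MB₂ = 59 + 4.34 = 63.34, so M₂ = 3.048998 × 63.34 ≈ 193.1235 million.
ΔM = M₂ − M₁ = 193.1235 − 171.4155 = 21.708 million.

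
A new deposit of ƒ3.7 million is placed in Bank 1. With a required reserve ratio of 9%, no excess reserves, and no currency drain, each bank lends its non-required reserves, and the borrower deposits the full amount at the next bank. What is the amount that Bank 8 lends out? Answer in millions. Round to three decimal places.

Each bank lends a fraction (1 − rr) = 0.9100 of the deposit it receives, so Bank 8 receives 3.7·0.9100^7 and lends 3.7·0.9100^8 ≈ 1.7399 million.

ƒ1.740 million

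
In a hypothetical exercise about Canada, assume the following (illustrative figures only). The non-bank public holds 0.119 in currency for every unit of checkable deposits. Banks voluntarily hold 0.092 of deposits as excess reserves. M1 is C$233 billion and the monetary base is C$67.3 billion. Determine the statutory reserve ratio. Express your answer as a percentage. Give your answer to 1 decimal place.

11.2%

Using m = M/MB = 233/67.3 ≈ 3.462110. Since m = (1 + c)/(c + rr + e), the denominator satisfies c + rr + e = (1 + c)/m = (1 + 0.119) / 3.462110 ≈ 0.323213.
With c = 0.119 and e = 0.092, the statutory reserve ratio is 0.323213 − 0.119 − 0.092 = 0.112213.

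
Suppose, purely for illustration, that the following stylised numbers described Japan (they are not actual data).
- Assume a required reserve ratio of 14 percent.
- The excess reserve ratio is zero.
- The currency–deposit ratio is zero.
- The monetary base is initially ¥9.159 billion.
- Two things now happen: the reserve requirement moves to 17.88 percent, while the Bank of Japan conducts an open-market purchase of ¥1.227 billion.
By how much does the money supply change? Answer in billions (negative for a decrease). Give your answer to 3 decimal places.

-7.334 billion

Before: m₁ = 1 / (0.14) ≈ 7.142857, MB₁ = 9.159, so M₁ = 7.142857 × 9.159 ≈ 65.4214 billion.
After: m₂ = 1 / (0.1788) ≈ 5.592841, MB₂ = 9.159 + 1.227 = 10.386, so M₂ = 5.592841 × 10.386 ≈ 58.0872 billion.
ΔM = M₂ − M₁ = 58.0872 − 65.4214 = -7.3342 billion.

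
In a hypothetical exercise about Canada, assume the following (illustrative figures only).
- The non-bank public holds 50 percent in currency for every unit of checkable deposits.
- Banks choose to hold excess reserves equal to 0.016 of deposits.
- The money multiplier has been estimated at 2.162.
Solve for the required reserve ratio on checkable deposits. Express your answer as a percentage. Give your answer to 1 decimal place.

17.8%

Using m = 2.162. Since m = (1 + c)/(c + rr + e), the denominator satisfies c + rr + e = (1 + c)/m = (1 + 0.5) / 2.162 ≈ 0.693802.
With c = 0.5 and e = 0.016, the required reserve ratio on checkable deposits is 0.693802 − 0.5 − 0.016 = 0.177802.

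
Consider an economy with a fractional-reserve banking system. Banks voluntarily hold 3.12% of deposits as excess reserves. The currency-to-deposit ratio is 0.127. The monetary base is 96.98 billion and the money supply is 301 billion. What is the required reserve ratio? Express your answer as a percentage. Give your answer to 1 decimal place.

20.5%

Using m = M/MB = 301/96.98 ≈ 3.103733. Since m = (1 + c)/(c + rr + e), the denominator satisfies c + rr + e = (1 + c)/m = (1 + 0.127) / 3.103733 ≈ 0.363111.
With c = 0.127 and e = 0.0312, the required reserve ratio is 0.363111 − 0.127 − 0.0312 = 0.204911.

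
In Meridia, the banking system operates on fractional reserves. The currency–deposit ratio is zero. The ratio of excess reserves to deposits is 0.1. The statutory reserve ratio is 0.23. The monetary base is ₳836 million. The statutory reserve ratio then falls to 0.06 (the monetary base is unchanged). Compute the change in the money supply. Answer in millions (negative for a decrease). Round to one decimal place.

Initially m₁ = 1 / (0.23 + 0.1) ≈ 3.03030, so M₁ = 3.03030 × 836 = 2533.3308 million.
After the change m₂ = 1 / (0.06 + 0.1) = 6.25, so M₂ = 6.25 × 836 = 5225 million.
ΔM = M₂ − M₁ = 5225 − 2533.3308 = 2691.6692 million.

₳2691.7 million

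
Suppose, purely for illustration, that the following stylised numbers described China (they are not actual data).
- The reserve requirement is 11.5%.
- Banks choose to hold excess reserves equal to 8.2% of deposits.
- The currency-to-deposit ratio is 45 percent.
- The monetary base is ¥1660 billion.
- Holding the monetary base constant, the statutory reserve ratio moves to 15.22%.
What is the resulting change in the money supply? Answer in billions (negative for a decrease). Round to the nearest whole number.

Initially m₁ = (1 + 0.45) / (0.115 + 0.082 + 0.45) ≈ 2.24111, so M₁ = 2.24111 × 1660 = 3720.2426 billion.
After the change m₂ = (1 + 0.45) / (0.1522 + 0.082 + 0.45) ≈ 2.11926, so M₂ = 2.11926 × 1660 = 3517.9716 billion.
ΔM = M₂ − M₁ = 3517.9716 − 3720.2426 = -202.271 billion.

-202 billion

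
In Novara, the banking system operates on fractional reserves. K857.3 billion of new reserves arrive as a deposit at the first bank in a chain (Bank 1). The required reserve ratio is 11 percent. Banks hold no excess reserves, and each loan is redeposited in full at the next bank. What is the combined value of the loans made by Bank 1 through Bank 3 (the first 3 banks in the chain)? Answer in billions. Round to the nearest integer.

K2046 billion

Bank i lends (1 − rr)^i of the original deposit: Bank 1 lends 857.3·0.8900 = 762.9970, Bank 2 lends 857.3·0.8900² ≈ 679.0673, and so on.
Summing a geometric series: total = 857.3·[0.8900·(1 − 0.8900^3) / (1 − 0.8900)] ≈ 2046.4343 billion.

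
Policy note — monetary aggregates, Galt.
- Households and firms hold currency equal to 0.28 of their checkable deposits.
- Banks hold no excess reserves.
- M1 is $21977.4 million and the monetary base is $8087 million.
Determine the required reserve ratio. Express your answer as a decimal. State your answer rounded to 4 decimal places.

0.1910

Using m = M/MB = 21977.4/8087 ≈ 2.717621. Since m = (1 + c)/(c + rr + e), the denominator satisfies c + rr + e = (1 + c)/m = (1 + 0.28) / 2.717621 ≈ 0.471000.
With c = 0.28 and e = 0, the required reserve ratio is 0.471000 − 0.28 − 0 = 0.191.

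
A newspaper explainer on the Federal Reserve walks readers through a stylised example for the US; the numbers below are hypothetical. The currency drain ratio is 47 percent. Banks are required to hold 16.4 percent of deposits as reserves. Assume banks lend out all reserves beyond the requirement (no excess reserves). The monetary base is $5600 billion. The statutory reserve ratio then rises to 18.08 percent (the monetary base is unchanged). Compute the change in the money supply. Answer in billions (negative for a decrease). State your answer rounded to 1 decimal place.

-335.2 billion

Initially m₁ = (1 + 0.47) / (0.164 + 0.47) ≈ 2.318612, so M₁ = 2.318612 × 5600 = 12984.2272 billion.
After the change m₂ = (1 + 0.47) / (0.1808 + 0.47) ≈ 2.258758, so M₂ = 2.258758 × 5600 = 12649.0448 billion.
ΔM = M₂ − M₁ = 12649.0448 − 12984.2272 = -335.1824 billion.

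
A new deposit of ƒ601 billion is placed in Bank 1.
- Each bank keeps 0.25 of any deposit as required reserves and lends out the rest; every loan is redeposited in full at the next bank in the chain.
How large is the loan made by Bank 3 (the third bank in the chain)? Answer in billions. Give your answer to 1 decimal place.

ƒ253.5 billion

Each bank lends a fraction (1 − rr) = 0.7500 of the deposit it receives, so Bank 3 receives 601·0.7500^2 and lends 601·0.7500^3 ≈ 253.5469 billion.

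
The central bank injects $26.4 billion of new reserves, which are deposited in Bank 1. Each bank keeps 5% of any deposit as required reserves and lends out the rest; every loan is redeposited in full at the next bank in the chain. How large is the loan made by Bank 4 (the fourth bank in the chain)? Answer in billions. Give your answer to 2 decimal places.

$21.50 billion

Each bank lends a fraction (1 − rr) = 0.9500 of the deposit it receives, so Bank 4 receives 26.4·0.9500^3 and lends 26.4·0.9500^4 ≈ 21.5030 billion.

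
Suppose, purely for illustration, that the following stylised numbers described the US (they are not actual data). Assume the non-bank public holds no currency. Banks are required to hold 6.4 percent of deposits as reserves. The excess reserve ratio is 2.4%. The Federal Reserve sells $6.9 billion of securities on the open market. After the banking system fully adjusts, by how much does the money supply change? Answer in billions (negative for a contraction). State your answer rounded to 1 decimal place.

The money multiplier is m = 1 / (rr + e) = 1 / (0.064 + 0.024) ≈ 11.3636.
The sale removes 6.9 billion of base, so ΔM = m × ΔMB = 11.3636 × (−6.9) ≈ -78.4088 billion.

-78.4 billion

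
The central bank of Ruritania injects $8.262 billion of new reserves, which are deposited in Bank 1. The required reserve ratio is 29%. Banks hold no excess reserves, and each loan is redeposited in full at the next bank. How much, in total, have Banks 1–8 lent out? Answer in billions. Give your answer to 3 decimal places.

Bank i lends (1 − rr)^i of the original deposit: Bank 1 lends 8.262·0.7100 ≈ 5.8660, Bank 2 lends 8.262·0.7100² ≈ 4.1649, and so on.
Summing a geometric series: total = 8.262·[0.7100·(1 − 0.7100^8) / (1 − 0.7100)] ≈ 18.9214 billion.

$18.921 billion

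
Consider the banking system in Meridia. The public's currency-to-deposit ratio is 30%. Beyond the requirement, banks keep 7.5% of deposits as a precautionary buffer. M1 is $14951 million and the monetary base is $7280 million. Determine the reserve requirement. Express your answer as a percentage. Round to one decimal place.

Using m = M/MB = 14951/7280 ≈ 2.053709. Since m = (1 + c)/(c + rr + e), the denominator satisfies c + rr + e = (1 + c)/m = (1 + 0.3) / 2.053709 ≈ 0.633001.
With c = 0.3 and e = 0.075, the reserve requirement is 0.633001 − 0.3 − 0.075 = 0.258001.

25.8%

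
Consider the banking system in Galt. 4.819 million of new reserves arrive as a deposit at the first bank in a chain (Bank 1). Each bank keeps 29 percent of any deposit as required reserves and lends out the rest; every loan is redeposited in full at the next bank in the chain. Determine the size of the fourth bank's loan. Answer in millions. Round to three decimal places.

1.225 million

Each bank lends a fraction (1 − rr) = 0.7100 of the deposit it receives, so Bank 4 receives 4.819·0.7100^3 and lends 4.819·0.7100^4 ≈ 1.2246 million.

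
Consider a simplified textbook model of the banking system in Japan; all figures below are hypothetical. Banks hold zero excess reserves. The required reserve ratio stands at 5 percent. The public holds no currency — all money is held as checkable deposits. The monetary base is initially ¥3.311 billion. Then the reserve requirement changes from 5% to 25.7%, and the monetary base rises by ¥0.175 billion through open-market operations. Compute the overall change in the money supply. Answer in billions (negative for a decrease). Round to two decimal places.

Before: m₁ = 1 / (0.05) = 20, MB₁ = 3.311, so M₁ = 20 × 3.311 = 66.22 billion.
After: m₂ = 1 / (0.257) ≈ 3.8911, MB₂ = 3.311 + 0.175 = 3.486, so M₂ = 3.8911 × 3.486 ≈ 13.5644 billion.
ΔM = M₂ − M₁ = 13.5644 − 66.22 = -52.6556 billion.

-52.66 billion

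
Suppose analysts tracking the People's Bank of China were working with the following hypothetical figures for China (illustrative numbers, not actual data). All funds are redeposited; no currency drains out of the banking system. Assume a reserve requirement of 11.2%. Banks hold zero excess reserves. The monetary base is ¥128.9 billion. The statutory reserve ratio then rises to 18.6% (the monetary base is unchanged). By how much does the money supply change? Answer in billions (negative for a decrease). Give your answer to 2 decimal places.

-457.88 billion

Initially m₁ = 1 / (0.112) ≈ 8.928571, so M₁ = 8.928571 × 128.9 ≈ 1150.8928 billion.
After the change m₂ = 1 / (0.186) ≈ 5.376344, so M₂ = 5.376344 × 128.9 ≈ 693.0107 billion.
ΔM = M₂ − M₁ = 693.0107 − 1150.8928 = -457.8821 billion.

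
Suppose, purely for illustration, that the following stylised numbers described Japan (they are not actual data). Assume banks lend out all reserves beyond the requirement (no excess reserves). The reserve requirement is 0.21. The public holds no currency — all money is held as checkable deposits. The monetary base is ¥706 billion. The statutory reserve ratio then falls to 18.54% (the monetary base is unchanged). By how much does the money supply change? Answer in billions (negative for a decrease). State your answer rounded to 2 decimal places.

¥446.08 billion

Initially m₁ = 1 / (0.21) ≈ 4.761905, so M₁ = 4.761905 × 706 ≈ 3361.9049 billion.
After the change m₂ = 1 / (0.1854) ≈ 5.393743, so M₂ = 5.393743 × 706 ≈ 3807.9826 billion.
ΔM = M₂ − M₁ = 3807.9826 − 3361.9049 = 446.0777 billion.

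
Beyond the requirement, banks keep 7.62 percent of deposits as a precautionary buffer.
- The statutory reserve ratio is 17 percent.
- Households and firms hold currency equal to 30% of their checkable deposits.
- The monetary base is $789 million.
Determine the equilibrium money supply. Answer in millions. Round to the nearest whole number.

$1878 million

The money multiplier is m = (1 + c) / (rr + e + c) = (1 + 0.3) / (0.17 + 0.0762 + 0.3) ≈ 2.3801.
So M = m × MB = 2.3801 × 789 = 1877.8989 million.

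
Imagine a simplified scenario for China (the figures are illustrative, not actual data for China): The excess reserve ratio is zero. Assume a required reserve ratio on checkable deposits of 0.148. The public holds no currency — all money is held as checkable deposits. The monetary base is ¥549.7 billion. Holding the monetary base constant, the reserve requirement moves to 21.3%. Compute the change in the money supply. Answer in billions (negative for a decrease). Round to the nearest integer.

Initially m₁ = 1 / (0.148) ≈ 6.7568, so M₁ = 6.7568 × 549.7 ≈ 3714.213 billion.
After the change m₂ = 1 / (0.213) ≈ 4.6948, so M₂ = 4.6948 × 549.7 ≈ 2580.7316 billion.
ΔM = M₂ − M₁ = 2580.7316 − 3714.213 = -1133.4814 billion.

-1133 billion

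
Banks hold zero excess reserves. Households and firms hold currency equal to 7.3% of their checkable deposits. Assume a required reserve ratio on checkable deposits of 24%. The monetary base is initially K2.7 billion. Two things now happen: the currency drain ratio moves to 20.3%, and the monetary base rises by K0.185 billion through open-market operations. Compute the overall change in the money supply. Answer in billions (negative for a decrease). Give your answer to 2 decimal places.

-1.42 billion

Before: m₁ = (1 + 0.073) / (0.24 + 0.073) ≈ 3.4281, MB₁ = 2.7, so M₁ = 3.4281 × 2.7 ≈ 9.2559 billion.
After: m₂ = (1 + 0.203) / (0.24 + 0.203) ≈ 2.7156, MB₂ = 2.7 + 0.185 = 2.885, so M₂ = 2.7156 × 2.885 ≈ 7.8345 billion.
ΔM = M₂ − M₁ = 7.8345 − 9.2559 = -1.4214 billion.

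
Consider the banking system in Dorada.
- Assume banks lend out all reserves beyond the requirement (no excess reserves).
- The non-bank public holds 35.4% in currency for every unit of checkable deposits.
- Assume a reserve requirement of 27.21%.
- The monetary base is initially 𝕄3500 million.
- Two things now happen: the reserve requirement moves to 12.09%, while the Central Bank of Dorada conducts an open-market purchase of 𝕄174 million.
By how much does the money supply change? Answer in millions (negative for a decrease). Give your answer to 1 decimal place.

Before: m₁ = (1 + 0.354) / (0.2721 + 0.354) ≈ 2.162594, MB₁ = 3500, so M₁ = 2.162594 × 3500 = 7569.079 million.
After: m₂ = (1 + 0.354) / (0.1209 + 0.354) ≈ 2.851127, MB₂ = 3500 + 174 = 3674, so M₂ = 2.851127 × 3674 ≈ 10475.0406 million.
ΔM = M₂ − M₁ = 10475.0406 − 7569.079 = 2905.9616 million.

𝕄2906.0 million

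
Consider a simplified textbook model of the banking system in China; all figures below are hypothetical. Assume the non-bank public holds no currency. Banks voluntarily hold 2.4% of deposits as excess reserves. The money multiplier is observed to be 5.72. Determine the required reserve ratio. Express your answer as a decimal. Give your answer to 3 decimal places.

Using m = 5.72. Since m = (1 + c)/(c + rr + e), the denominator satisfies c + rr + e = (1 + c)/m = (1 + 0) / 5.72 ≈ 0.174825.
With c = 0 and e = 0.024, the required reserve ratio is 0.174825 − 0 − 0.024 = 0.150825.

0.151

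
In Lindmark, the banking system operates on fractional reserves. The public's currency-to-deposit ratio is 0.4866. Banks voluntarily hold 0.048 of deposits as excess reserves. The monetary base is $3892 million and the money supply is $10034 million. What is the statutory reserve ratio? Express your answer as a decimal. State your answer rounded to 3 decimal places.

0.042

Using m = M/MB = 10034/3892 ≈ 2.578109. Since m = (1 + c)/(c + rr + e), the denominator satisfies c + rr + e = (1 + c)/m = (1 + 0.4866) / 2.578109 ≈ 0.576624.
With c = 0.4866 and e = 0.048, the statutory reserve ratio is 0.576624 − 0.4866 − 0.048 = 0.042024.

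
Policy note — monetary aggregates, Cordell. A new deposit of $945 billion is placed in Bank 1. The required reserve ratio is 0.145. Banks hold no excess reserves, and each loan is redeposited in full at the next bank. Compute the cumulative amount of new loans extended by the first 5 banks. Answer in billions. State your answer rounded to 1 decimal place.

$3026.2 billion

Bank i lends (1 − rr)^i of the original deposit: Bank 1 lends 945·0.8550 = 807.9750, Bank 2 lends 945·0.8550² ≈ 690.8186, and so on.
Summing a geometric series: total = 945·[0.8550·(1 − 0.8550^5) / (1 − 0.8550)] ≈ 3026.2291 billion.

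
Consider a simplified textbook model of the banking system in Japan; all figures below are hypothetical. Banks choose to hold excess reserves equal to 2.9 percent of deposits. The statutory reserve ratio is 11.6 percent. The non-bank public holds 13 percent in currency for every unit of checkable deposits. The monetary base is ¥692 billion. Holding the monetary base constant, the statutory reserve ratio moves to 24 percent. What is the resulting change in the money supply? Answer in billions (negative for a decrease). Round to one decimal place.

-883.7 billion

Initially m₁ = (1 + 0.13) / (0.116 + 0.029 + 0.13) ≈ 4.10909, so M₁ = 4.10909 × 692 ≈ 2843.4903 billion.
After the change m₂ = (1 + 0.13) / (0.24 + 0.029 + 0.13) ≈ 2.83208, so M₂ = 2.83208 × 692 ≈ 1959.7994 billion.
ΔM = M₂ − M₁ = 1959.7994 − 2843.4903 = -883.6909 billion.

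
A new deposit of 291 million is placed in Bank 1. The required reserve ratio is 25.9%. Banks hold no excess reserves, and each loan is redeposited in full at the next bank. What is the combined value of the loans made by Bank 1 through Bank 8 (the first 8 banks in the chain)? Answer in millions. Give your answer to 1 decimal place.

756.9 million

Bank i lends (1 − rr)^i of the original deposit: Bank 1 lends 291·0.7410 = 215.6310, Bank 2 lends 291·0.7410² ≈ 159.7826, and so on.
Summing a geometric series: total = 291·[0.7410·(1 − 0.7410^8) / (1 − 0.7410)] ≈ 756.8763 million.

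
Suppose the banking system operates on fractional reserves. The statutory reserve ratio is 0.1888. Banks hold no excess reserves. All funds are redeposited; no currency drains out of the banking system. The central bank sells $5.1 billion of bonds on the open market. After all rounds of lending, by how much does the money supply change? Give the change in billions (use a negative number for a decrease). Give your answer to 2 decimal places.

The simple money multiplier is m = 1/rr = 1/0.1888 ≈ 5.2966.
An open-market sale reduces the monetary base by 5.1 billion, so ΔM = m × ΔMB = 5.2966 × (−5.1) ≈ -27.0127 billion.

-27.01 billion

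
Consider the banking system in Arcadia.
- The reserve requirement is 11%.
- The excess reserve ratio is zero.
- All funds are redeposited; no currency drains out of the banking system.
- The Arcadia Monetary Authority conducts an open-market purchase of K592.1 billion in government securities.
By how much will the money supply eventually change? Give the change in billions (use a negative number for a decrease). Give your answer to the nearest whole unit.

The simple money multiplier is m = 1/rr = 1/0.11 ≈ 9.0909.
An open-market purchase increases the monetary base by 592.1 billion, so ΔM = m × ΔMB = 9.0909 × 592.1 ≈ 5382.7219 billion.

K5383 billion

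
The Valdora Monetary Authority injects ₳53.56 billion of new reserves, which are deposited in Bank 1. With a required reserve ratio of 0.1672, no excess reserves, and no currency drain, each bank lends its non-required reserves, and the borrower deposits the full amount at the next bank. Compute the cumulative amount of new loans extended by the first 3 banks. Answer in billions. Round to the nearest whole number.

Bank i lends (1 − rr)^i of the original deposit: Bank 1 lends 53.56·0.8328 ≈ 44.6048, Bank 2 lends 53.56·0.8328² ≈ 37.1469, and so on.
Summing a geometric series: total = 53.56·[0.8328·(1 − 0.8328^3) / (1 − 0.8328)] ≈ 112.6875 billion.

₳113 billion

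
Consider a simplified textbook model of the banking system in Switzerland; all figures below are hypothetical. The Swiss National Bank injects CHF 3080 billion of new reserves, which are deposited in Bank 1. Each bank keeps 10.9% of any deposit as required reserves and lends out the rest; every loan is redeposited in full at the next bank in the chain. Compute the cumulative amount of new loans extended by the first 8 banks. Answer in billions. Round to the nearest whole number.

CHF 15176 billion

Bank i lends (1 − rr)^i of the original deposit: Bank 1 lends 3080·0.8910 = 2744.2800, Bank 2 lends 3080·0.8910² ≈ 2445.1535, and so on.
Summing a geometric series: total = 3080·[0.8910·(1 − 0.8910^8) / (1 − 0.8910)] ≈ 15176.3383 billion.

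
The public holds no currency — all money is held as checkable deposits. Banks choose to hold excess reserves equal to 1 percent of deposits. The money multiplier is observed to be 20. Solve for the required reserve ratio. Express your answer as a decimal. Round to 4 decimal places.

0.0400

Using m = 20. Since m = (1 + c)/(c + rr + e), the denominator satisfies c + rr + e = (1 + c)/m = (1 + 0) / 20 = 0.050000.
With c = 0 and e = 0.01, the required reserve ratio is 0.050000 − 0 − 0.01 = 0.04.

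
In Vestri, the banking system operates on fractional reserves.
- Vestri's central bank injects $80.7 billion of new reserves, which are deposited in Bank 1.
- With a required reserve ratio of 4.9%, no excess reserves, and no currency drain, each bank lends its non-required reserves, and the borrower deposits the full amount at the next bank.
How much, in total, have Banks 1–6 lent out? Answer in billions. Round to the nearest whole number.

Bank i lends (1 − rr)^i of the original deposit: Bank 1 lends 80.7·0.9510 = 76.7457, Bank 2 lends 80.7·0.9510² ≈ 72.9852, and so on.
Summing a geometric series: total = 80.7·[0.9510·(1 − 0.9510^6) / (1 − 0.9510)] ≈ 407.6186 billion.

$408 billion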